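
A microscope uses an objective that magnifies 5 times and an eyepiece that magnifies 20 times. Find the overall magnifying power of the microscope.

The overall magnification of a compound microscope is the product of the objective and eyepiece magnifications:
M = M_obj x M_eye = 5 x 20 = 100.

100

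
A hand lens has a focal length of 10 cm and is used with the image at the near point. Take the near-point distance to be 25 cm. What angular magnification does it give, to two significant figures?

3.5

M = 1 + D/f = 1 + 25/10 = 3.500.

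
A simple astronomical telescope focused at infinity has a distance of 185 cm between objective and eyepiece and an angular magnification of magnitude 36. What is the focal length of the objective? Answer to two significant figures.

180 cm

In normal adjustment the tube length equals f_obj + f_eye and |M| = f_obj/f_eye.
So f_obj = 36 f_eye and 36 f_eye + f_eye = 185 cm, giving f_eye = 185/37 = 5.000 cm and f_obj = 180.000 cm.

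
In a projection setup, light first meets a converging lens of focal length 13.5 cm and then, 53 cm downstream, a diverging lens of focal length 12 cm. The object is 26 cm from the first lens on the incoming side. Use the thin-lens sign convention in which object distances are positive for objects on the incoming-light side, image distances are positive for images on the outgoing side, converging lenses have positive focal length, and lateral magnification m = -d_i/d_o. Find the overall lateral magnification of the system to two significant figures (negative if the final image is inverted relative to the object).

-0.35

Lens 1: 1/d_i1 = 1/f_1 - 1/d_o1 = 1/13.5 - 1/26 = 0.03561 cm^-1, so d_i1 = 28.080 cm.
m_1 = -(28.080)/26 = -1.0800.
The intermediate image is 28.080 cm to the right of lens 1, so d_o2 = L - d_i1 = 53 - 28.080 = 24.920 cm.
Lens 2: 1/d_i2 = 1/f_2 - 1/d_o2 = 1/(-12) - 1/(24.920) = -0.12346 cm^-1, so d_i2 = -8.100 cm.
m_2 = -(-8.100)/(24.920) = 0.3250.
Total m = m_1 x m_2 = (-1.0800)(0.3250) = -0.3510.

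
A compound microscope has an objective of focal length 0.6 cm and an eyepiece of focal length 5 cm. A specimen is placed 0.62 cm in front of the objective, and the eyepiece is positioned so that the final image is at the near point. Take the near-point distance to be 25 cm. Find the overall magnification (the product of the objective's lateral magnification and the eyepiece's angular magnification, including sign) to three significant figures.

Objective: 1/d_i = 1/f_obj - 1/d_o = 1/0.6 - 1/0.62 = 0.05376 cm^-1, so d_i = 18.600 cm.
m_obj = -d_i/d_o = -18.600/0.62 = -30.000.
Eyepiece angular magnification (image at near point): M_eye = 1 + D/f_e = 1 + 25/5 = 6.000.
Overall M = m_obj x M_eye = (-30.000)(6.000) = -180.00.

-180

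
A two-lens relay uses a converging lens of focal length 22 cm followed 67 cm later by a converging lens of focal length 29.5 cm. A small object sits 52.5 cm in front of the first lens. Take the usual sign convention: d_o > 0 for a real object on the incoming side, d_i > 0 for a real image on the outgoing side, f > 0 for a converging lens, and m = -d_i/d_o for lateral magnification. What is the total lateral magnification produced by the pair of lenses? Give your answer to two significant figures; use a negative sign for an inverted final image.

Applying the thin-lens equation to the first lens, 1/22 = 1/52.5 + 1/d_i1, which gives d_i1 = 37.869 cm.
Its lateral magnification is m_1 = -d_i1/d_o1 = -(37.869)/52.5 = -0.7213.
The intermediate image is 37.869 cm to the right of lens 1, so d_o2 = L - d_i1 = 67 - 37.869 = 29.131 cm.
Applying the thin-lens equation again with f_2 = 29.5 cm and d_o2 = 29.131 cm gives d_i2 = -2329.844 cm.
m_2 = -(-2329.844)/(29.131) = 79.9778.
The system's lateral magnification is m_1 m_2 = (-0.7213)(79.9778) = -57.6889.

-58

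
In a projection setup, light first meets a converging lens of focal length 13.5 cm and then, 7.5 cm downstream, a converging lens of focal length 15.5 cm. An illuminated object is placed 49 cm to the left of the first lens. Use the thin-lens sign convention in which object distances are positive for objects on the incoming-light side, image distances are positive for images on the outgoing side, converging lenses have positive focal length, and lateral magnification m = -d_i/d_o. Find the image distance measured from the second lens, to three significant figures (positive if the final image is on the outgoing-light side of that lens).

6.48 cm

Applying the thin-lens equation to the first lens, 1/13.5 = 1/49 + 1/d_i1, which gives d_i1 = 18.634 cm.
This image would form 18.634 cm past lens 1, i.e. 11.134 cm beyond lens 2, so it is a virtual object for lens 2: d_o2 = 7.5 - 18.634 = -11.134 cm.
Applying the thin-lens equation again with f_2 = 15.5 cm and d_o2 = -11.134 cm gives d_i2 = 6.480 cm.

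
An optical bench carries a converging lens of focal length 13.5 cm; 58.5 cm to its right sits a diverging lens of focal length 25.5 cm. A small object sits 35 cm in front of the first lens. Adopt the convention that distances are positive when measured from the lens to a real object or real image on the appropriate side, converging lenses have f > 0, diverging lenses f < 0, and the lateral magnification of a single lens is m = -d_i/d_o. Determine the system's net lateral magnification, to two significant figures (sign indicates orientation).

Applying the thin-lens equation to the first lens, 1/13.5 = 1/35 + 1/d_i1, which gives d_i1 = 21.977 cm.
Its lateral magnification is m_1 = -d_i1/d_o1 = -(21.977)/35 = -0.6279.
That image sits 36.523 cm in front of the second lens, so d_o2 = 36.523 cm.
Applying the thin-lens equation again with f_2 = -25.5 cm and d_o2 = 36.523 cm gives d_i2 = -15.016 cm.
m_2 = -(-15.016)/(36.523) = 0.4111.
Total m = m_1 x m_2 = (-0.6279)(0.4111) = -0.2582.

-0.26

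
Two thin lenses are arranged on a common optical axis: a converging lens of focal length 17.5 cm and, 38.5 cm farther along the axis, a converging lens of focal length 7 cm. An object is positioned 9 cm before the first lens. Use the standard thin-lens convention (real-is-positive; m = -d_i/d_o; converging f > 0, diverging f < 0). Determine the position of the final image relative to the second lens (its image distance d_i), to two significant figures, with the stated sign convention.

8.0 cm

Applying the thin-lens equation to the first lens, 1/17.5 = 1/9 + 1/d_i1, which gives d_i1 = -18.529 cm.
With d_i1 < 0 the first image is virtual and lies on the object side; the object distance for lens 2 is d_o2 = 38.5 - (-18.529) = 57.029 cm.
Applying the thin-lens equation again with f_2 = 7 cm and d_o2 = 57.029 cm gives d_i2 = 7.979 cm.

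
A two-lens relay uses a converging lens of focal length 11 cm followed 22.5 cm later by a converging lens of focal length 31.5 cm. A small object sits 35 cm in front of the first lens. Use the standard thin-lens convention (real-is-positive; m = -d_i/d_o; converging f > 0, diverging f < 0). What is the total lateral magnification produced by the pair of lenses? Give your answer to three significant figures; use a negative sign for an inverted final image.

First lens: d_i1 = 1/(1/11 - 1/35) = 16.042 cm.
m_1 = -(16.042)/35 = -0.4583.
Object distance for lens 2: d_o2 = 22.5 - 16.042 = 6.458 cm.
Second lens: d_i2 = 1/(1/31.5 - 1/(6.458)) = -8.124 cm.
m_2 = -(-8.124)/(6.458) = 1.2579.
The system's lateral magnification is m_1 m_2 = (-0.4583)(1.2579) = -0.5765.

-0.577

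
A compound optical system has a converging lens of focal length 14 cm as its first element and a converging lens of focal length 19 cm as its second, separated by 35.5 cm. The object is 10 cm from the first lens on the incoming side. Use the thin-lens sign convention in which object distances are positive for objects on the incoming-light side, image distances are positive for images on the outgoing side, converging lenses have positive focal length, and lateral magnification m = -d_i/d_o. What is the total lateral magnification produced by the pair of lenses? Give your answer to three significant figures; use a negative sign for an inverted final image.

-1.29

First lens: d_i1 = 1/(1/14 - 1/10) = -35.000 cm.
m_1 = -(-35.000)/10 = 3.5000.
The intermediate image is virtual, 35.000 cm to the left of lens 1, so d_o2 = L - d_i1 = 35.5 - (-35.000) = 70.500 cm.
Second lens: d_i2 = 1/(1/19 - 1/(70.500)) = 26.010 cm.
m_2 = -(26.010)/(70.500) = -0.3689.
Overall magnification: m = m_1 m_2 = -1.2913.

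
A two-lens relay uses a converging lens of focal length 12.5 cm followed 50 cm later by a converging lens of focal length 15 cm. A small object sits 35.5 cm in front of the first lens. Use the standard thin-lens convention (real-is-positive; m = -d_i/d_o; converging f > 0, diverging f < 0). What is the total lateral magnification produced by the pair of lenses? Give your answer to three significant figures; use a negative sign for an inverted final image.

Applying the thin-lens equation to the first lens, 1/12.5 = 1/35.5 + 1/d_i1, which gives d_i1 = 19.293 cm.
Its lateral magnification is m_1 = -d_i1/d_o1 = -(19.293)/35.5 = -0.5435.
That image sits 30.707 cm in front of the second lens, so d_o2 = 30.707 cm.
Applying the thin-lens equation again with f_2 = 15 cm and d_o2 = 30.707 cm gives d_i2 = 29.325 cm.
m_2 = -(29.325)/(30.707) = -0.9550.
Total m = m_1 x m_2 = (-0.5435)(-0.9550) = 0.5190.

0.519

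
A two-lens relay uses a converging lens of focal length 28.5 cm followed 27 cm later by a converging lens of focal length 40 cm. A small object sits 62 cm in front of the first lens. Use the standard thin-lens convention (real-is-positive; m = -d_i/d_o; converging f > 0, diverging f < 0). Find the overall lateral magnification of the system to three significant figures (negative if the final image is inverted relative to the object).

Lens 1: 1/d_i1 = 1/f_1 - 1/d_o1 = 1/28.5 - 1/62 = 0.01896 cm^-1, so d_i1 = 52.746 cm.
m_1 = -(52.746)/62 = -0.8507.
Since 52.746 cm > 27 cm, the first image lies past the second lens and serves as a virtual object: d_o2 = L - d_i1 = -25.746 cm.
Lens 2: 1/d_i2 = 1/f_2 - 1/d_o2 = 1/40 - 1/(-25.746) = 0.06384 cm^-1, so d_i2 = 15.664 cm.
m_2 = -(15.664)/(-25.746) = 0.6084.
Total m = m_1 x m_2 = (-0.8507)(0.6084) = -0.5176.

-0.518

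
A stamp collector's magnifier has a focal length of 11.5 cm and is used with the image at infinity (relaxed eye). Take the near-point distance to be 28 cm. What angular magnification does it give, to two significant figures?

M = D/f = 28/11.5 = 2.435.

2.4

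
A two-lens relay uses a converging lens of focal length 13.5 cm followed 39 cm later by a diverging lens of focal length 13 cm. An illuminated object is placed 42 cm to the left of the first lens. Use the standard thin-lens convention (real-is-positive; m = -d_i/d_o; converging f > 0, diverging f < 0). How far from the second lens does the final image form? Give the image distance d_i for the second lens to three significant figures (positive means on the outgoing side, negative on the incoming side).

-7.74 cm

First lens: d_i1 = 1/(1/13.5 - 1/42) = 19.895 cm.
Object distance for lens 2: d_o2 = 39 - 19.895 = 19.105 cm.
Second lens: d_i2 = 1/(1/(-13) - 1/(19.105)) = -7.736 cm.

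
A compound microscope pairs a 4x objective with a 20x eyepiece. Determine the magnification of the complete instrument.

80

The overall magnification of a compound microscope is the product of the objective and eyepiece magnifications:
M = M_obj x M_eye = 4 x 20 = 80.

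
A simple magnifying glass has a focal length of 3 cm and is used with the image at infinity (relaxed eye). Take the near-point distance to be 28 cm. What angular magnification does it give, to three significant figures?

9.33

M = D/f = 28/3 = 9.333.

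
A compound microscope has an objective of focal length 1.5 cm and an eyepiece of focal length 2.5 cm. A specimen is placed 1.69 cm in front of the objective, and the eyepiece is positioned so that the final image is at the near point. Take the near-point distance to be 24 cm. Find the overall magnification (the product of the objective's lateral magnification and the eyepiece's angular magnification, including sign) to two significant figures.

-84

Objective: 1/d_i = 1/f_obj - 1/d_o = 1/1.5 - 1/1.69 = 0.07495 cm^-1, so d_i = 13.342 cm.
m_obj = -d_i/d_o = -13.342/1.69 = -7.895.
Eyepiece angular magnification (image at near point): M_eye = 1 + D/f_e = 1 + 24/2.5 = 10.600.
Overall M = m_obj x M_eye = (-7.895)(10.600) = -83.68.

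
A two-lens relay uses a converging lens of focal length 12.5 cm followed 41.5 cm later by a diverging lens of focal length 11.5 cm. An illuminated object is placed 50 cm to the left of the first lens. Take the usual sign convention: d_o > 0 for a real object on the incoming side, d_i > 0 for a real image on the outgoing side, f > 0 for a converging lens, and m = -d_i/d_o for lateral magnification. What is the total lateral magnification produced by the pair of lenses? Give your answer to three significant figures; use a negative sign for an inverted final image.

-0.106

Applying the thin-lens equation to the first lens, 1/12.5 = 1/50 + 1/d_i1, which gives d_i1 = 16.667 cm.
Its lateral magnification is m_1 = -d_i1/d_o1 = -(16.667)/50 = -0.3333.
Object distance for lens 2: d_o2 = 41.5 - 16.667 = 24.833 cm.
Applying the thin-lens equation again with f_2 = -11.5 cm and d_o2 = 24.833 cm gives d_i2 = -7.860 cm.
m_2 = -(-7.860)/(24.833) = 0.3165.
Overall magnification: m = m_1 m_2 = -0.1055.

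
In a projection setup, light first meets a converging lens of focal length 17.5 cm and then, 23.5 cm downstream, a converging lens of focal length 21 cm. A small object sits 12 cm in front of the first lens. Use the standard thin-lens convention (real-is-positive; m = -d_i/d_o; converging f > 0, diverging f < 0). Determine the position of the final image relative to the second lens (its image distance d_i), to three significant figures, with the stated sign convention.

31.8 cm

First lens: d_i1 = 1/(1/17.5 - 1/12) = -38.182 cm.
The intermediate image is virtual, 38.182 cm to the left of lens 1, so d_o2 = L - d_i1 = 23.5 - (-38.182) = 61.682 cm.
Second lens: d_i2 = 1/(1/21 - 1/(61.682)) = 31.840 cm.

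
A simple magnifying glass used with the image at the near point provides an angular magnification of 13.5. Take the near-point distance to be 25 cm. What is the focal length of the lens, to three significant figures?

2.00 cm

For the image at the near point, M = 1 + D/f.
f = D/(M - 1) = 25/(13.5 - 1) = 2.000 cm.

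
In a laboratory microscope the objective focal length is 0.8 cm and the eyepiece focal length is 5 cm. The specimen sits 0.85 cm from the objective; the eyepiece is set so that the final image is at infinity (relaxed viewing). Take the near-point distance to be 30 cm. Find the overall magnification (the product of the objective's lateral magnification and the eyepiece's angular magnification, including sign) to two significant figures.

-96

Objective: 1/d_i = 1/f_obj - 1/d_o = 1/0.8 - 1/0.85 = 0.07353 cm^-1, so d_i = 13.600 cm.
m_obj = -d_i/d_o = -13.600/0.85 = -16.000.
Eyepiece angular magnification (image at infinity): M_eye = D/f_e = 30/5 = 6.000.
Overall M = m_obj x M_eye = (-16.000)(6.000) = -96.00.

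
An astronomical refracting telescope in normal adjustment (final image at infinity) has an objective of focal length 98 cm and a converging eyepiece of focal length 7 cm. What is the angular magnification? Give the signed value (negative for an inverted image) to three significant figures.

-14.0

M = -f_obj/f_eye = -98/(7) = -14.000.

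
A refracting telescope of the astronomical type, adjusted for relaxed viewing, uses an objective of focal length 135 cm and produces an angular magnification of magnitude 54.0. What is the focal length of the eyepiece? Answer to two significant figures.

|M| = f_obj/f_eye, so f_eye = f_obj/|M| = 135/54.0 = 2.500 cm.

2.5 cm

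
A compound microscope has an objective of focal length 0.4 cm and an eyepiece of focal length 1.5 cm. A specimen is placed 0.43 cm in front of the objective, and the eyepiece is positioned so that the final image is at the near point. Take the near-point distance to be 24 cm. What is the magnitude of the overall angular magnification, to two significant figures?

Objective: 1/d_i = 1/f_obj - 1/d_o = 1/0.4 - 1/0.43 = 0.17442 cm^-1, so d_i = 5.733 cm.
m_obj = -d_i/d_o = -5.733/0.43 = -13.333.
Eyepiece angular magnification (image at near point): M_eye = 1 + D/f_e = 1 + 24/1.5 = 17.000.
Overall M = m_obj x M_eye = (-13.333)(17.000) = -226.67.
|M| = 226.67.

230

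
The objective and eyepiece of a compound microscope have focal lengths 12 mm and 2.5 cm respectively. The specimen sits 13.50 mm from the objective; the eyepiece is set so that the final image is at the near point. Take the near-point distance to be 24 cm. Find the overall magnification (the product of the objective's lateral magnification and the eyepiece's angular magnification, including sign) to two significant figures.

Convert to cm: f_obj = 12 mm = 1.2 cm; d_o = 13.50 mm = 1.35 cm.
Objective: 1/d_i = 1/f_obj - 1/d_o = 1/1.2 - 1/1.35 = 0.09259 cm^-1, so d_i = 10.800 cm.
m_obj = -d_i/d_o = -10.800/1.35 = -8.000.
Eyepiece angular magnification (image at near point): M_eye = 1 + D/f_e = 1 + 24/2.5 = 10.600.
Overall M = m_obj x M_eye = (-8.000)(10.600) = -84.80.

-85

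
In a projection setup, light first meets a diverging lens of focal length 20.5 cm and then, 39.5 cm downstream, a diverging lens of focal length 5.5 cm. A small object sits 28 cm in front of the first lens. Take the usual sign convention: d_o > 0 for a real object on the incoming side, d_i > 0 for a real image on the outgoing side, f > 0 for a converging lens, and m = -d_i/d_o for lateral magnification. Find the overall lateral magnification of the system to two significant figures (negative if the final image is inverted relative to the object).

0.041

First lens: d_i1 = 1/(1/(-20.5) - 1/28) = -11.835 cm.
m_1 = -(-11.835)/28 = 0.4227.
The intermediate image is virtual, 11.835 cm to the left of lens 1, so d_o2 = L - d_i1 = 39.5 - (-11.835) = 51.335 cm.
Second lens: d_i2 = 1/(1/(-5.5) - 1/(51.335)) = -4.968 cm.
m_2 = -(-4.968)/(51.335) = 0.0968.
Overall magnification: m = m_1 m_2 = 0.0409.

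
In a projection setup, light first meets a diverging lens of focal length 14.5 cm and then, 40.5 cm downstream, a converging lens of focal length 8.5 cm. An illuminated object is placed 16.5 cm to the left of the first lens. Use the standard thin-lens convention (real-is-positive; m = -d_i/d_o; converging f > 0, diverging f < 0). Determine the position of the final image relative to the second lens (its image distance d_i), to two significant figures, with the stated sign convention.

10 cm

Applying the thin-lens equation to the first lens, 1/(-14.5) = 1/16.5 + 1/d_i1, which gives d_i1 = -7.718 cm.
With d_i1 < 0 the first image is virtual and lies on the object side; the object distance for lens 2 is d_o2 = 40.5 - (-7.718) = 48.218 cm.
Applying the thin-lens equation again with f_2 = 8.5 cm and d_o2 = 48.218 cm gives d_i2 = 10.319 cm.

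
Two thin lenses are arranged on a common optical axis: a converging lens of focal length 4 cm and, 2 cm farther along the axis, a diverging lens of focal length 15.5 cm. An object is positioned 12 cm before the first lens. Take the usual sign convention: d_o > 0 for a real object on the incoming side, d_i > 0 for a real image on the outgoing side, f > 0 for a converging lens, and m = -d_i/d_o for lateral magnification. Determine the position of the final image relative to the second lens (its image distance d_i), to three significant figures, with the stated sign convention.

Lens 1: 1/d_i1 = 1/f_1 - 1/d_o1 = 1/4 - 1/12 = 0.16667 cm^-1, so d_i1 = 6.000 cm.
Since 6.000 cm > 2 cm, the first image lies past the second lens and serves as a virtual object: d_o2 = L - d_i1 = -4.000 cm.
Lens 2: 1/d_i2 = 1/f_2 - 1/d_o2 = 1/(-15.5) - 1/(-4.000) = 0.18548 cm^-1, so d_i2 = 5.391 cm.

5.39 cm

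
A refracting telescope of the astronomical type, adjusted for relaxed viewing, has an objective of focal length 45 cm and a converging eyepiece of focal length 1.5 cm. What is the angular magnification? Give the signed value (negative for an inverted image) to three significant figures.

-30.0

M = -f_obj/f_eye = -45/(1.5) = -30.000.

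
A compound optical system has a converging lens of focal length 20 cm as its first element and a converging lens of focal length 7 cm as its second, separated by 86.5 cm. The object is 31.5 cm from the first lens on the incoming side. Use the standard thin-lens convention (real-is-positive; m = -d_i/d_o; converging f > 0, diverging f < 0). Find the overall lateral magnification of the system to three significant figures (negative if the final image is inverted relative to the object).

0.493

First lens: d_i1 = 1/(1/20 - 1/31.5) = 54.783 cm.
m_1 = -(54.783)/31.5 = -1.7391.
Object distance for lens 2: d_o2 = 86.5 - 54.783 = 31.717 cm.
Second lens: d_i2 = 1/(1/7 - 1/(31.717)) = 8.982 cm.
m_2 = -(8.982)/(31.717) = -0.2832.
Total m = m_1 x m_2 = (-1.7391)(-0.2832) = 0.4925.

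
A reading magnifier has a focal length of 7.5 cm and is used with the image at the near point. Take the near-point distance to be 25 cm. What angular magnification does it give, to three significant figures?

M = 1 + D/f = 1 + 25/7.5 = 4.333.

4.33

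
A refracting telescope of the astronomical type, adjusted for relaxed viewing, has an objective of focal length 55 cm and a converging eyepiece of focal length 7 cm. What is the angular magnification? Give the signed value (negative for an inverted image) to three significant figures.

M = -f_obj/f_eye = -55/(7) = -7.857.

-7.86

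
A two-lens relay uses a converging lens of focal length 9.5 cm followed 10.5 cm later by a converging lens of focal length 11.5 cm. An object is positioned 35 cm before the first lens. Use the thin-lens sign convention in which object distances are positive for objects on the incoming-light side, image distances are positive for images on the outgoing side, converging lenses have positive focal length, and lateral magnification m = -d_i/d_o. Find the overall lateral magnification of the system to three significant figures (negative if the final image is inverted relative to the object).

Applying the thin-lens equation to the first lens, 1/9.5 = 1/35 + 1/d_i1, which gives d_i1 = 13.039 cm.
Its lateral magnification is m_1 = -d_i1/d_o1 = -(13.039)/35 = -0.3725.
Since 13.039 cm > 10.5 cm, the first image lies past the second lens and serves as a virtual object: d_o2 = L - d_i1 = -2.539 cm.
Applying the thin-lens equation again with f_2 = 11.5 cm and d_o2 = -2.539 cm gives d_i2 = 2.080 cm.
m_2 = -(2.080)/(-2.539) = 0.8191.
The system's lateral magnification is m_1 m_2 = (-0.3725)(0.8191) = -0.3052.

-0.305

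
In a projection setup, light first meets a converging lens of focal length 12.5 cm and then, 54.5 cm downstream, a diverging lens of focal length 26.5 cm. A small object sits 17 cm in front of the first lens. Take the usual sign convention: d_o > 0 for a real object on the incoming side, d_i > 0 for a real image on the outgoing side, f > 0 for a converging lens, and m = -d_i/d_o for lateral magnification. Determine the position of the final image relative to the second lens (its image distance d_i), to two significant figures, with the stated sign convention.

First lens: d_i1 = 1/(1/12.5 - 1/17) = 47.222 cm.
The intermediate image is 47.222 cm to the right of lens 1, so d_o2 = L - d_i1 = 54.5 - 47.222 = 7.278 cm.
Second lens: d_i2 = 1/(1/(-26.5) - 1/(7.278)) = -5.710 cm.

-5.7 cm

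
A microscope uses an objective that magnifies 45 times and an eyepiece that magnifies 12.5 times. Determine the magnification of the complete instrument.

562.5

The overall magnification of a compound microscope is the product of the objective and eyepiece magnifications:
M = M_obj x M_eye = 45 x 12.5 = 562.5.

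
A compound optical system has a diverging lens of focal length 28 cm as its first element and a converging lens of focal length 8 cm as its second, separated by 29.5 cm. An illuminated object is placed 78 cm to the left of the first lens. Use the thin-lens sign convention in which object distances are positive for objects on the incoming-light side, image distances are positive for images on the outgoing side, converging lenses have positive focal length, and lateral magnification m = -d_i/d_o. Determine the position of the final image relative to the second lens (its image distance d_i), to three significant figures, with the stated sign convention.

First lens: d_i1 = 1/(1/(-28) - 1/78) = -20.604 cm.
The intermediate image is virtual, 20.604 cm to the left of lens 1, so d_o2 = L - d_i1 = 29.5 - (-20.604) = 50.104 cm.
Second lens: d_i2 = 1/(1/8 - 1/(50.104)) = 9.520 cm.

9.52 cm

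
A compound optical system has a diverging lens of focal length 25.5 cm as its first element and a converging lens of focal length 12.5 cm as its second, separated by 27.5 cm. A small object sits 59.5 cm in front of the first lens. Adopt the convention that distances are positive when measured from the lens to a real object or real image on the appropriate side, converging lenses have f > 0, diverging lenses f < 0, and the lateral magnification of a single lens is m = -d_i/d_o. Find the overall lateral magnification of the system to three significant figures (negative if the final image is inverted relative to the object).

Applying the thin-lens equation to the first lens, 1/(-25.5) = 1/59.5 + 1/d_i1, which gives d_i1 = -17.850 cm.
Its lateral magnification is m_1 = -d_i1/d_o1 = -(-17.850)/59.5 = 0.3000.
The intermediate image is virtual, 17.850 cm to the left of lens 1, so d_o2 = L - d_i1 = 27.5 - (-17.850) = 45.350 cm.
Applying the thin-lens equation again with f_2 = 12.5 cm and d_o2 = 45.350 cm gives d_i2 = 17.256 cm.
m_2 = -(17.256)/(45.350) = -0.3805.
Overall magnification: m = m_1 m_2 = -0.1142.

-0.114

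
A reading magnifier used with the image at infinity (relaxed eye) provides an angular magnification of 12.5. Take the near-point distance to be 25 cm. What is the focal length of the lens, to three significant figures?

For the image at infinity, M = D/f.
f = D/M = 25/12.5 = 2.000 cm.

2.00 cm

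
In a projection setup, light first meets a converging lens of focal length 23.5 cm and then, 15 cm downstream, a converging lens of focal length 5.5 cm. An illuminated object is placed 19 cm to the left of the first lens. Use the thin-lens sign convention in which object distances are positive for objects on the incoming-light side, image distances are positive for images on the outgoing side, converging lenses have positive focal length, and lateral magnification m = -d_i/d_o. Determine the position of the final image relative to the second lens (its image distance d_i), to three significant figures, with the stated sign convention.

5.78 cm

First lens: d_i1 = 1/(1/23.5 - 1/19) = -99.222 cm.
With d_i1 < 0 the first image is virtual and lies on the object side; the object distance for lens 2 is d_o2 = 15 - (-99.222) = 114.222 cm.
Second lens: d_i2 = 1/(1/5.5 - 1/(114.222)) = 5.778 cm.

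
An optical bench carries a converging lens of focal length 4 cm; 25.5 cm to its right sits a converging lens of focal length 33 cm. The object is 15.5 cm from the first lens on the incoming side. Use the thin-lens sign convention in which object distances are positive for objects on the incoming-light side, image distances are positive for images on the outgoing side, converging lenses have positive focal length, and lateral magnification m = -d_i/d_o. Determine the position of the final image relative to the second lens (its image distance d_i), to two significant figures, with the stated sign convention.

Applying the thin-lens equation to the first lens, 1/4 = 1/15.5 + 1/d_i1, which gives d_i1 = 5.391 cm.
That image sits 20.109 cm in front of the second lens, so d_o2 = 20.109 cm.
Applying the thin-lens equation again with f_2 = 33 cm and d_o2 = 20.109 cm gives d_i2 = -51.476 cm.

-51 cm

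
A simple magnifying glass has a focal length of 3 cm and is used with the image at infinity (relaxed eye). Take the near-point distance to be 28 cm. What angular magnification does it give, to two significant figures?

M = D/f = 28/3 = 9.333.

9.3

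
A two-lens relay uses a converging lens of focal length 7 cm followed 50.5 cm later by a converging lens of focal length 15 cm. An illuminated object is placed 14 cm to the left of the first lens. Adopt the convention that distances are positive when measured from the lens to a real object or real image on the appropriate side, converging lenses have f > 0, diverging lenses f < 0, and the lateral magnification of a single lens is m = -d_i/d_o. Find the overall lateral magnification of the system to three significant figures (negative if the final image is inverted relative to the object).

0.698

Applying the thin-lens equation to the first lens, 1/7 = 1/14 + 1/d_i1, which gives d_i1 = 14.000 cm.
Its lateral magnification is m_1 = -d_i1/d_o1 = -(14.000)/14 = -1.0000.
That image sits 36.500 cm in front of the second lens, so d_o2 = 36.500 cm.
Applying the thin-lens equation again with f_2 = 15 cm and d_o2 = 36.500 cm gives d_i2 = 25.465 cm.
m_2 = -(25.465)/(36.500) = -0.6977.
Overall magnification: m = m_1 m_2 = 0.6977.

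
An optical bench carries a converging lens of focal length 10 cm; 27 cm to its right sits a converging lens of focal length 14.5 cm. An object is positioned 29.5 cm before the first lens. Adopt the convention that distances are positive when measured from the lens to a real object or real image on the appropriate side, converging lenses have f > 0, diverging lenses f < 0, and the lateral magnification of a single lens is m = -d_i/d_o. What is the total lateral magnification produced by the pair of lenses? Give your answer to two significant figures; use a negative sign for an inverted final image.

First lens: d_i1 = 1/(1/10 - 1/29.5) = 15.128 cm.
m_1 = -(15.128)/29.5 = -0.5128.
The intermediate image is 15.128 cm to the right of lens 1, so d_o2 = L - d_i1 = 27 - 15.128 = 11.872 cm.
Second lens: d_i2 = 1/(1/14.5 - 1/(11.872)) = -65.498 cm.
m_2 = -(-65.498)/(11.872) = 5.5171.
The system's lateral magnification is m_1 m_2 = (-0.5128)(5.5171) = -2.8293.

-2.8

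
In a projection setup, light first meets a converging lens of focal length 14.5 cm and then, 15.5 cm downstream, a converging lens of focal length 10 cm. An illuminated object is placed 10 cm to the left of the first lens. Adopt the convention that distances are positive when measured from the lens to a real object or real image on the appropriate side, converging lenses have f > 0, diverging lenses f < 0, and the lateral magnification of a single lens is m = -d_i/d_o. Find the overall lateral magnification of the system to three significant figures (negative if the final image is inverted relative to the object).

-0.854

First lens: d_i1 = 1/(1/14.5 - 1/10) = -32.222 cm.
m_1 = -(-32.222)/10 = 3.2222.
With d_i1 < 0 the first image is virtual and lies on the object side; the object distance for lens 2 is d_o2 = 15.5 - (-32.222) = 47.722 cm.
Second lens: d_i2 = 1/(1/10 - 1/(47.722)) = 12.651 cm.
m_2 = -(12.651)/(47.722) = -0.2651.
The system's lateral magnification is m_1 m_2 = (3.2222)(-0.2651) = -0.8542.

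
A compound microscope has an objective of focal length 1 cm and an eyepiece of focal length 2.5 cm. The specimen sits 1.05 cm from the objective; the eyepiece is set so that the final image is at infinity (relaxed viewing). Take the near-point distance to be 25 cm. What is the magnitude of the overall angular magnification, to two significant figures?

Objective: 1/d_i = 1/f_obj - 1/d_o = 1/1 - 1/1.05 = 0.04762 cm^-1, so d_i = 21.000 cm.
m_obj = -d_i/d_o = -21.000/1.05 = -20.000.
Eyepiece angular magnification (image at infinity): M_eye = D/f_e = 25/2.5 = 10.000.
Overall M = m_obj x M_eye = (-20.000)(10.000) = -200.00.
|M| = 200.00.

200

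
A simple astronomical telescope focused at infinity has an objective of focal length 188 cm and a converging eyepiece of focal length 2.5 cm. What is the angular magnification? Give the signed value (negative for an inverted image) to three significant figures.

M = -f_obj/f_eye = -188/(2.5) = -75.200.

-75.2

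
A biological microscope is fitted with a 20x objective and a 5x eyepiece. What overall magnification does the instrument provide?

The overall magnification of a compound microscope is the product of the objective and eyepiece magnifications:
M = M_obj x M_eye = 20 x 5 = 100.

100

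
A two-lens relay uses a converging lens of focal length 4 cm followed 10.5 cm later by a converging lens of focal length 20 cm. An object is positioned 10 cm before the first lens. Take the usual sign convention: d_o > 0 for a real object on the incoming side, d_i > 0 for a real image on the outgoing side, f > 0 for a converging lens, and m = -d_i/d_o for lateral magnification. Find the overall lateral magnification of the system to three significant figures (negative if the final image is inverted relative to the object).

Lens 1: 1/d_i1 = 1/f_1 - 1/d_o1 = 1/4 - 1/10 = 0.15000 cm^-1, so d_i1 = 6.667 cm.
m_1 = -(6.667)/10 = -0.6667.
The intermediate image is 6.667 cm to the right of lens 1, so d_o2 = L - d_i1 = 10.5 - 6.667 = 3.833 cm.
Lens 2: 1/d_i2 = 1/f_2 - 1/d_o2 = 1/20 - 1/(3.833) = -0.21087 cm^-1, so d_i2 = -4.742 cm.
m_2 = -(-4.742)/(3.833) = 1.2371.
Total m = m_1 x m_2 = (-0.6667)(1.2371) = -0.8247.

-0.825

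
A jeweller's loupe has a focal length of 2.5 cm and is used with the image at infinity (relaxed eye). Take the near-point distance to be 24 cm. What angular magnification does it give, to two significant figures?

M = D/f = 24/2.5 = 9.600.

9.6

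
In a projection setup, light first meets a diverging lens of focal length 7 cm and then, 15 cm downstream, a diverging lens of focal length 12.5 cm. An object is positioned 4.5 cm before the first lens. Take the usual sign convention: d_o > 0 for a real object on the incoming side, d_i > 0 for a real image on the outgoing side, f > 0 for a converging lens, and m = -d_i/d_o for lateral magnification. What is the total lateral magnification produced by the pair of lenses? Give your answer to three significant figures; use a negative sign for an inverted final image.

First lens: d_i1 = 1/(1/(-7) - 1/4.5) = -2.739 cm.
m_1 = -(-2.739)/4.5 = 0.6087.
The intermediate image is virtual, 2.739 cm to the left of lens 1, so d_o2 = L - d_i1 = 15 - (-2.739) = 17.739 cm.
Second lens: d_i2 = 1/(1/(-12.5) - 1/(17.739)) = -7.333 cm.
m_2 = -(-7.333)/(17.739) = 0.4134.
Overall magnification: m = m_1 m_2 = 0.2516.

0.252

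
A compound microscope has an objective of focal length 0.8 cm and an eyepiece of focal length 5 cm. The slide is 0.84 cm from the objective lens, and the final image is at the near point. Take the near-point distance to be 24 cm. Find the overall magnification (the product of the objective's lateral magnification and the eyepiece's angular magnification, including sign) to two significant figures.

Objective: 1/d_i = 1/f_obj - 1/d_o = 1/0.8 - 1/0.84 = 0.05952 cm^-1, so d_i = 16.800 cm.
m_obj = -d_i/d_o = -16.800/0.84 = -20.000.
Eyepiece angular magnification (image at near point): M_eye = 1 + D/f_e = 1 + 24/5 = 5.800.
Overall M = m_obj x M_eye = (-20.000)(5.800) = -116.00.

-120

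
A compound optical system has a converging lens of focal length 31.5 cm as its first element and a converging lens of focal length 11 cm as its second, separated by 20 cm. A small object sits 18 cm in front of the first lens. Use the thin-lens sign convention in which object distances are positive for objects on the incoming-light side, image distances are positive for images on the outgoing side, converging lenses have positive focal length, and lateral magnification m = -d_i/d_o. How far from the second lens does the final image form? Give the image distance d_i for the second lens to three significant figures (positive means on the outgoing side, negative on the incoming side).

Applying the thin-lens equation to the first lens, 1/31.5 = 1/18 + 1/d_i1, which gives d_i1 = -42.000 cm.
With d_i1 < 0 the first image is virtual and lies on the object side; the object distance for lens 2 is d_o2 = 20 - (-42.000) = 62.000 cm.
Applying the thin-lens equation again with f_2 = 11 cm and d_o2 = 62.000 cm gives d_i2 = 13.373 cm.

13.4 cm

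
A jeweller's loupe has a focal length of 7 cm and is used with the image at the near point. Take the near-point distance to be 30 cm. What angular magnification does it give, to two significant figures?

5.3

M = 1 + D/f = 1 + 30/7 = 5.286.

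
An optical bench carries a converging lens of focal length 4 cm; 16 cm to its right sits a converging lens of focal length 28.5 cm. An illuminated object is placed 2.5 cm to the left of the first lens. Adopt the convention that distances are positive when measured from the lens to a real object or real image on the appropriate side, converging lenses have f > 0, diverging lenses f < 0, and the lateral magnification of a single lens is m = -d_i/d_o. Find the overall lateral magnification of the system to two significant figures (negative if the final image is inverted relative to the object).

13

Lens 1: 1/d_i1 = 1/f_1 - 1/d_o1 = 1/4 - 1/2.5 = -0.15000 cm^-1, so d_i1 = -6.667 cm.
m_1 = -(-6.667)/2.5 = 2.6667.
With d_i1 < 0 the first image is virtual and lies on the object side; the object distance for lens 2 is d_o2 = 16 - (-6.667) = 22.667 cm.
Lens 2: 1/d_i2 = 1/f_2 - 1/d_o2 = 1/28.5 - 1/(22.667) = -0.00903 cm^-1, so d_i2 = -110.743 cm.
m_2 = -(-110.743)/(22.667) = 4.8857.
The system's lateral magnification is m_1 m_2 = (2.6667)(4.8857) = 13.0286.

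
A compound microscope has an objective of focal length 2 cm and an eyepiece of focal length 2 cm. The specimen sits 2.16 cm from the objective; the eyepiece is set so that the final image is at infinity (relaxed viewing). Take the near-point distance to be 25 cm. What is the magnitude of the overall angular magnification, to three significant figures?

156

Objective: 1/d_i = 1/f_obj - 1/d_o = 1/2 - 1/2.16 = 0.03704 cm^-1, so d_i = 27.000 cm.
m_obj = -d_i/d_o = -27.000/2.16 = -12.500.
Eyepiece angular magnification (image at infinity): M_eye = D/f_e = 25/2 = 12.500.
Overall M = m_obj x M_eye = (-12.500)(12.500) = -156.25.
|M| = 156.25.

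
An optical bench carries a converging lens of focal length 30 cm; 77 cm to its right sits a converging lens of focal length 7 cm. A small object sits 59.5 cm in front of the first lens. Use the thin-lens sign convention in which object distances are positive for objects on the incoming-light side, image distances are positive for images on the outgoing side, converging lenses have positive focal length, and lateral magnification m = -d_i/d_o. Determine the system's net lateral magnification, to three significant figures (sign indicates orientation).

0.750

Applying the thin-lens equation to the first lens, 1/30 = 1/59.5 + 1/d_i1, which gives d_i1 = 60.508 cm.
Its lateral magnification is m_1 = -d_i1/d_o1 = -(60.508)/59.5 = -1.0169.
Object distance for lens 2: d_o2 = 77 - 60.508 = 16.492 cm.
Applying the thin-lens equation again with f_2 = 7 cm and d_o2 = 16.492 cm gives d_i2 = 12.162 cm.
m_2 = -(12.162)/(16.492) = -0.7375.
Total m = m_1 x m_2 = (-1.0169)(-0.7375) = 0.7500.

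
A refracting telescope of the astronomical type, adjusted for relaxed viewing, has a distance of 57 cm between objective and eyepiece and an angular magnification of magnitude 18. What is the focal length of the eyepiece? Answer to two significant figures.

3.0 cm

In normal adjustment the tube length equals f_obj + f_eye and |M| = f_obj/f_eye.
So f_obj = 18 f_eye and 18 f_eye + f_eye = 57 cm, giving f_eye = 57/19 = 3.000 cm and f_obj = 54.000 cm.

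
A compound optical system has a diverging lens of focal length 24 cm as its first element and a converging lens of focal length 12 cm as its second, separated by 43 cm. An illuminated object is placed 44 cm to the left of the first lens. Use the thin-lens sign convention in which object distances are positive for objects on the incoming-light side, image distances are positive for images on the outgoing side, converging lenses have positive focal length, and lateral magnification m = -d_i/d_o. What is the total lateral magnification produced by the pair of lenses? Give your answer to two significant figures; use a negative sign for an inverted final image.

-0.091

Lens 1: 1/d_i1 = 1/f_1 - 1/d_o1 = 1/(-24) - 1/44 = -0.06439 cm^-1, so d_i1 = -15.529 cm.
m_1 = -(-15.529)/44 = 0.3529.
With d_i1 < 0 the first image is virtual and lies on the object side; the object distance for lens 2 is d_o2 = 43 - (-15.529) = 58.529 cm.
Lens 2: 1/d_i2 = 1/f_2 - 1/d_o2 = 1/12 - 1/(58.529) = 0.06625 cm^-1, so d_i2 = 15.095 cm.
m_2 = -(15.095)/(58.529) = -0.2579.
Overall magnification: m = m_1 m_2 = -0.0910.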